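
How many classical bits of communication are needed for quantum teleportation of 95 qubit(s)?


Quantum teleportation requires 2 classical bits per qubit teleported.
95 qubit(s) -> 2 * 95 = 190 classical bits

190


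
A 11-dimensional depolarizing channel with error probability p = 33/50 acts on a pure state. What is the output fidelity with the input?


F = (1-p) + p/d
= (1 - 0.6600) + 0.6600/11
= 0.3400 + 0.0600
= 0.4000

0.4000


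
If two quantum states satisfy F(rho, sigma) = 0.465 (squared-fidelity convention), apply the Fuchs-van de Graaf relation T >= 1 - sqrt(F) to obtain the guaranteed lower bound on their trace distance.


Fuchs-van de Graaf (squared-fidelity convention): 1 - sqrt(F) <= T <= sqrt(1 - F).
Lower bound: T >= 1 - sqrt(F)
sqrt(F) = sqrt(0.465) = 0.6819
T >= 1 - 0.6819
T >= 0.3181

0.3181


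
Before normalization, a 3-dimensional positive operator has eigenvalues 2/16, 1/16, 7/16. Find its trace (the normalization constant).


tr(M) = sum of eigenvalues
= 2/16 + 1/16 + 7/16
= 10/16
= 0.6250

0.6250


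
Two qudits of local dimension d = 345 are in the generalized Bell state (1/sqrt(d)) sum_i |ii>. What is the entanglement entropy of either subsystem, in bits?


For a maximally entangled state in d x d:
S = log2(d) = log2(345)
= 8.4305

8.4305


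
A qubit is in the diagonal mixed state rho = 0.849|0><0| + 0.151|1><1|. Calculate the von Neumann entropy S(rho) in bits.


S = -p*log2(p) - (1-p)*log2(1-p)
p = 0.8490, 1-p = 0.1510
= -0.8490 * log2(0.8490) - 0.1510 * log2(0.1510)
= -(-0.2005) - (-0.4118)
= 0.6123

0.6123


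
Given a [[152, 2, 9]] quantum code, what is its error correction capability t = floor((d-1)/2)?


Code parameters: [[152, 2, 9]], distance d = 9.
Number of correctable errors = floor((d-1)/2)
= floor((9 - 1)/2)
= floor(8/2)
= 4

4


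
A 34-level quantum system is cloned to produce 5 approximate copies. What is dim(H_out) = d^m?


Output space = H^(tensor 5) where dim(H) = 34
dim = 34^5
= 1156 (after 2 factors)
= 39304 (after 3 factors)
= 1336336 (after 4 factors)
= 45435424 (after 5 factors)
= 45435424

45435424


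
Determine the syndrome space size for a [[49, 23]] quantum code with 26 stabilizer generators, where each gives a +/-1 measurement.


Each stabilizer generator gives a binary (+1 or -1) measurement outcome.
With 26 independent generators:
Total syndromes = 2^26
= 67108864

67108864


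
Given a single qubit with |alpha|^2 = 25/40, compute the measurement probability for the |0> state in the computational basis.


|alpha|^2 = 25/40 = 0.6250
|beta|^2 = 1 - 25/40 = 15/40 = 0.3750
P(|0>) = |alpha|^2 = 0.6250

0.6250


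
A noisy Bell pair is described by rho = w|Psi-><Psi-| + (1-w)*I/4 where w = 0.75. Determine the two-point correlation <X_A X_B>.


|Psi-> = (|01> - |10>)/sqrt(2)
For the pure Bell state, <X_A X_B> = -1 (Bell-state Pauli correlator).
The maximally-mixed part I/4 has tr(I/4 * P tensor P) = 0 for any traceless Pauli P.
So <X_A X_B>_rho = w * (-1) + (1 - w) * 0
= 0.75 * (-1)
= -0.7500

-0.7500


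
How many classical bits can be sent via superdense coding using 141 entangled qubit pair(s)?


Superdense coding allows 2 classical bits per shared entangled pair.
141 pair(s) -> 2 * 141 = 282 classical bits

282


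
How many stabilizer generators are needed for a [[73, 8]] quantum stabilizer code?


For an [[n,k]] stabilizer code:
Number of stabilizer generators = n - k
= 73 - 8
= 65

65


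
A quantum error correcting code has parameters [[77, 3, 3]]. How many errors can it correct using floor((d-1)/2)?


Code parameters: [[77, 3, 3]], distance d = 3.
Number of correctable errors = floor((d-1)/2)
= floor((3 - 1)/2)
= floor(2/2)
= 1

1


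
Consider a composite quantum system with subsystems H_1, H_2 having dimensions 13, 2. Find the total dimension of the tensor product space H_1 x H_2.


dim(H_1 x H_2) = 13 * 2
= 26

26


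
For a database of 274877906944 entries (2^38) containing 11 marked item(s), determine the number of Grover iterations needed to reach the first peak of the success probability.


After j Grover iterations the success probability is P(j) = sin^2((2j+1)*theta), where sin(theta) = sqrt(k/N).
N = 2^38 = 274877906944, k = 11
sin(theta) = sqrt(k/N) = 6.325959759e-06
theta = arcsin(sqrt(k/N)) = 6.325959759e-06 rad
P(j) reaches its first maximum when (2j+1)*theta is as close as possible to pi/2, i.e. j = round(pi/(4*theta) - 1/2).
pi/(4*theta) - 1/2 = 124154.2833
(For comparison, the common estimate pi/4 * sqrt(N/k) = 124154.7833; the exact maximiser is used here.)
Optimal iterations = 124154

124154


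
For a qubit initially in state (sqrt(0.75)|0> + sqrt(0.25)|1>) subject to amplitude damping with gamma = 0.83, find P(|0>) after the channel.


For amplitude damping with parameter gamma on state sqrt(a)|0> + sqrt(b)|1>:
alpha^2 = 0.75, beta^2 = 0.25
P(|0>) = alpha^2 + gamma * beta^2
= 0.75 + 0.83 * 0.25
= 0.75 + 0.2075
= 0.9575

0.9575


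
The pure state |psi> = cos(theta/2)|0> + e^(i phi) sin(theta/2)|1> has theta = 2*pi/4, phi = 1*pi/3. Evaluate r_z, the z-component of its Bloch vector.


theta = 1.5708, phi = 1.0472
r_z = cos(theta) = 0.0000

0.0000


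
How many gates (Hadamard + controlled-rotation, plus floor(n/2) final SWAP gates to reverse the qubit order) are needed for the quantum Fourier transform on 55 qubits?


Hadamard gates: 55
Controlled rotations: n*(n-1)/2 = 55*54/2 = 1485
SWAP gates: floor(n/2) = floor(55/2) = 27
Total = 55 + 1485 + 27
= 1567

1567


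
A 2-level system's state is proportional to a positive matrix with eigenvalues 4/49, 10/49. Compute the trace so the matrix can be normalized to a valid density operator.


tr(M) = sum of eigenvalues
= 4/49 + 10/49
= 14/49
= 0.2857

0.2857


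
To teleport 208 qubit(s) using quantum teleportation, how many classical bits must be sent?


Quantum teleportation requires 2 classical bits per qubit teleported.
208 qubit(s) -> 2 * 208 = 416 classical bits

416


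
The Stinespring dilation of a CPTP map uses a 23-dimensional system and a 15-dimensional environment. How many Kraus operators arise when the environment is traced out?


Tracing out the environment in an orthonormal basis {|i>_E} gives Kraus operators K_i = <i|_E U |0>_E.
Number of Kraus operators = dim(H_env) = d_env
= 15

15


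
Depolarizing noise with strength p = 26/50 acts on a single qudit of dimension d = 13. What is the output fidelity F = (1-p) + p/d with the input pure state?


F = (1-p) + p/d
= (1 - 0.5200) + 0.5200/13
= 0.4800 + 0.0400
= 0.5200

0.5200


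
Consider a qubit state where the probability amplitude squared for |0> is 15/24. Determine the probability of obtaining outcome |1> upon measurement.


|alpha|^2 = 15/24 = 0.6250
|beta|^2 = 1 - 15/24 = 9/24 = 0.3750
P(|1>) = |beta|^2 = 0.3750

0.3750


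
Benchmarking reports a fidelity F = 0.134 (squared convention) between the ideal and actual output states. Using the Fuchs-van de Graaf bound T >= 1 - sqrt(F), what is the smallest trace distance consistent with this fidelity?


Fuchs-van de Graaf (squared-fidelity convention): 1 - sqrt(F) <= T <= sqrt(1 - F).
Lower bound: T >= 1 - sqrt(F)
sqrt(F) = sqrt(0.134) = 0.3661
T >= 1 - 0.3661
T >= 0.6339

0.6339


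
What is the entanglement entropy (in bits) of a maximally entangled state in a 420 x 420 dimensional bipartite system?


For a maximally entangled state in d x d:
S = log2(d) = log2(420)
= 8.7142

8.7142


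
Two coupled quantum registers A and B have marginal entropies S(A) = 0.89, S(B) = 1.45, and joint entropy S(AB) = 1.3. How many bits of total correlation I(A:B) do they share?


I(A:B) = S(A) + S(B) - S(AB)
= 0.89 + 1.45 - 1.3
= 1.0400

1.0400


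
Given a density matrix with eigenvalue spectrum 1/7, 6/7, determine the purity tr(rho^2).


tr(rho^2) = sum of eigenvalues squared
= (1/7)^2 + (6/7)^2
= (1 + 36) / 49
= 37/49
= 0.7551

0.7551


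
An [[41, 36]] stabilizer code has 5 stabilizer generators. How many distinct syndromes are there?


Each stabilizer generator gives a binary (+1 or -1) measurement outcome.
With 5 independent generators:
Total syndromes = 2^5
= 32

32


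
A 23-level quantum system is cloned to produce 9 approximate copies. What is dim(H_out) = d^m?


Output space = H^(tensor 9) where dim(H) = 23
dim = 23^9
= 529 (after 2 factors)
= 12167 (after 3 factors)
= 279841 (after 4 factors)
= 6436343 (after 5 factors)
= 148035889 (after 6 factors)
= 3404825447 (after 7 factors)
= 78310985281 (after 8 factors)
= 1801152661463 (after 9 factors)
= 1801152661463

1801152661463


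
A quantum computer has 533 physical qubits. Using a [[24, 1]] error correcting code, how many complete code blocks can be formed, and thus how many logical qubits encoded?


Each code block uses 24 physical qubits for 1 logical qubit(s).
Number of complete blocks = floor(533 / 24) = 22
Logical qubits = 22 * 1
= 22

22


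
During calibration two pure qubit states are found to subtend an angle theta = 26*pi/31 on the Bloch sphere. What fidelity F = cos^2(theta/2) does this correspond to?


For states separated by angle theta on Bloch sphere:
F = cos^2(theta/2)
theta = 26*pi/31 = 2.6349
theta/2 = 1.3174
cos(theta/2) = 0.2507
F = 0.0628

0.0628


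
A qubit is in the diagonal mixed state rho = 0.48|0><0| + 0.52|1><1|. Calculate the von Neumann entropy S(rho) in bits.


S = -p*log2(p) - (1-p)*log2(1-p)
p = 0.4800, 1-p = 0.5200
= -0.4800 * log2(0.4800) - 0.5200 * log2(0.5200)
= -(-0.5083) - (-0.4906)
= 0.9988

0.9988


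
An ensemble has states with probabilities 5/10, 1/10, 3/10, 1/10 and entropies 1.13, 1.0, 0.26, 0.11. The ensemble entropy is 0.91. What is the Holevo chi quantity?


chi = S(rho) - sum_i p_i * S(rho_i)
Weighted entropy = 5/10 * 1.13 + 1/10 * 1.0 + 3/10 * 0.26 + 1/10 * 0.11
= 0.7540
chi = 0.91 - 0.7540
= 0.1560

0.1560


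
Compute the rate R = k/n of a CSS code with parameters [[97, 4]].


Code rate R = k/n
= 4/97
= 0.0412

0.0412


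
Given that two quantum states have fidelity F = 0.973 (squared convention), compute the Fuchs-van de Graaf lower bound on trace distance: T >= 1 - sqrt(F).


Fuchs-van de Graaf (squared-fidelity convention): 1 - sqrt(F) <= T <= sqrt(1 - F).
Lower bound: T >= 1 - sqrt(F)
sqrt(F) = sqrt(0.973) = 0.9864
T >= 1 - 0.9864
T >= 0.0136

0.0136


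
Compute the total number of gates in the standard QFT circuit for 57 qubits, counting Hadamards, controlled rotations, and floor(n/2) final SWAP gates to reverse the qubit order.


Hadamard gates: 57
Controlled rotations: n*(n-1)/2 = 57*56/2 = 1596
SWAP gates: floor(n/2) = floor(57/2) = 28
Total = 57 + 1596 + 28
= 1681

1681


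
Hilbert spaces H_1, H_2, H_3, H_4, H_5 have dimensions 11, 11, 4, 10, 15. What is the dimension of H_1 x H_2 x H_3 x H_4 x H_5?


dim(H_1 x H_2 x H_3 x H_4 x H_5) = 11 * 11 * 4 * 10 * 15
= 121 * 4 * 10 * 15
= 484 * 10 * 15
= 4840 * 15
= 72600

72600


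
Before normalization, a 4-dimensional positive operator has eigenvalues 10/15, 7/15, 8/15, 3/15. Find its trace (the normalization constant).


tr(M) = sum of eigenvalues
= 10/15 + 7/15 + 8/15 + 3/15
= 28/15
= 1.8667

1.8667


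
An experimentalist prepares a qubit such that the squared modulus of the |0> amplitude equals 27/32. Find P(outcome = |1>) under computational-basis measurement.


|alpha|^2 = 27/32 = 0.8438
|beta|^2 = 1 - 27/32 = 5/32 = 0.1562
P(|1>) = |beta|^2 = 0.1562

0.1562


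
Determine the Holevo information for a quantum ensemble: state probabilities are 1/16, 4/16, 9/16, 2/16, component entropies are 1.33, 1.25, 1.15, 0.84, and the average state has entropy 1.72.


chi = S(rho) - sum_i p_i * S(rho_i)
Weighted entropy = 1/16 * 1.33 + 4/16 * 1.25 + 9/16 * 1.15 + 2/16 * 0.84
= 1.1475
chi = 1.72 - 1.1475
= 0.5725

0.5725


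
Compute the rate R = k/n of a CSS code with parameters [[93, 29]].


Code rate R = k/n
= 29/93
= 0.3118

0.3118


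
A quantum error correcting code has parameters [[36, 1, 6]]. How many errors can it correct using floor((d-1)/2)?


Code parameters: [[36, 1, 6]], distance d = 6.
Number of correctable errors = floor((d-1)/2)
= floor((6 - 1)/2)
= floor(5/2)
= 2

2


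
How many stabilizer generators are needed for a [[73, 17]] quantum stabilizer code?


For an [[n,k]] stabilizer code:
Number of stabilizer generators = n - k
= 73 - 17
= 56

56


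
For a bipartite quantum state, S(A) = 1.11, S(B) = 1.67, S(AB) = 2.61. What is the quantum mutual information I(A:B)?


I(A:B) = S(A) + S(B) - S(AB)
= 1.11 + 1.67 - 2.61
= 0.1700

0.1700


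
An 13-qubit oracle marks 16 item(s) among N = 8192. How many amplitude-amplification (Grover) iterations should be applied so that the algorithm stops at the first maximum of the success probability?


After j Grover iterations the success probability is P(j) = sin^2((2j+1)*theta), where sin(theta) = sqrt(k/N).
N = 2^13 = 8192, k = 16
sin(theta) = sqrt(k/N) = 0.04419417382
theta = arcsin(sqrt(k/N)) = 0.04420857261 rad
P(j) reaches its first maximum when (2j+1)*theta is as close as possible to pi/2, i.e. j = round(pi/(4*theta) - 1/2).
pi/(4*theta) - 1/2 = 17.2657
(For comparison, the common estimate pi/4 * sqrt(N/k) = 17.7715; the exact maximiser is used here.)
Optimal iterations = 17

17


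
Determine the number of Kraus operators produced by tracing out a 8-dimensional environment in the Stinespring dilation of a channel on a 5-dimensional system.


Tracing out the environment in an orthonormal basis {|i>_E} gives Kraus operators K_i = <i|_E U |0>_E.
Number of Kraus operators = dim(H_env) = d_env
= 8

8


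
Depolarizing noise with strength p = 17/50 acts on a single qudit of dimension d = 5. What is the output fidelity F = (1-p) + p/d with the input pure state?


F = (1-p) + p/d
= (1 - 0.3400) + 0.3400/5
= 0.6600 + 0.0680
= 0.7280

0.7280


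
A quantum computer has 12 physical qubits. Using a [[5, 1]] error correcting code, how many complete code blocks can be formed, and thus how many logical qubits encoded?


Each code block uses 5 physical qubits for 1 logical qubit(s).
Number of complete blocks = floor(12 / 5) = 2
Logical qubits = 2 * 1
= 2

2


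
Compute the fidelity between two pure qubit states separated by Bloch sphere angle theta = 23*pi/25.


For states separated by angle theta on Bloch sphere:
F = cos^2(theta/2)
theta = 23*pi/25 = 2.8903
theta/2 = 1.4451
cos(theta/2) = 0.1253
F = 0.0157

0.0157


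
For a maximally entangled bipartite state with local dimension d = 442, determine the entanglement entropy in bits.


For a maximally entangled state in d x d:
S = log2(d) = log2(442)
= 8.7879

8.7879


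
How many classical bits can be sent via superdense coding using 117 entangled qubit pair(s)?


Superdense coding allows 2 classical bits per shared entangled pair.
117 pair(s) -> 2 * 117 = 234 classical bits

234


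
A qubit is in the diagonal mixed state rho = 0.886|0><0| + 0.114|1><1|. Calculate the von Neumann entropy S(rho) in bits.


S = -p*log2(p) - (1-p)*log2(1-p)
p = 0.8860, 1-p = 0.1140
= -0.8860 * log2(0.8860) - 0.1140 * log2(0.1140)
= -(-0.1547) - (-0.3571)
= 0.5119

0.5119


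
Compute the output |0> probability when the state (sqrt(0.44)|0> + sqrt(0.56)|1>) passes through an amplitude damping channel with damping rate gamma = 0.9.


For amplitude damping with parameter gamma on state sqrt(a)|0> + sqrt(b)|1>:
alpha^2 = 0.44, beta^2 = 0.56
P(|0>) = alpha^2 + gamma * beta^2
= 0.44 + 0.9 * 0.56
= 0.44 + 0.5040
= 0.9440

0.9440


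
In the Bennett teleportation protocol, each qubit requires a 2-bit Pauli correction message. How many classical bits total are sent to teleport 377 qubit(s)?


Quantum teleportation requires 2 classical bits per qubit teleported.
377 qubit(s) -> 2 * 377 = 754 classical bits

754


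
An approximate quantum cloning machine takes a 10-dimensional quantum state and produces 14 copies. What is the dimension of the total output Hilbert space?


Output space = H^(tensor 14) where dim(H) = 10
dim = 10^14
= 100 (after 2 factors)
= 1000 (after 3 factors)
= 10000 (after 4 factors)
= 100000 (after 5 factors)
= 1000000 (after 6 factors)
= 10000000 (after 7 factors)
= 100000000 (after 8 factors)
= 1000000000 (after 9 factors)
= 10000000000 (after 10 factors)
= 100000000000 (after 11 factors)
= 1000000000000 (after 12 factors)
= 10000000000000 (after 13 factors)
= 100000000000000 (after 14 factors)
= 100000000000000

100000000000000


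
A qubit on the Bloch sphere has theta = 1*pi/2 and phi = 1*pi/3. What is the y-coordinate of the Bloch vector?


theta = 1.5708, phi = 1.0472
r_y = sin(theta)*sin(phi) = 1.0000 * 0.8660
r_y = 0.8660

0.8660


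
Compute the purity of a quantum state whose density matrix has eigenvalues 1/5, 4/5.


tr(rho^2) = sum of eigenvalues squared
= (1/5)^2 + (4/5)^2
= (1 + 16) / 25
= 17/25
= 0.6800

0.6800


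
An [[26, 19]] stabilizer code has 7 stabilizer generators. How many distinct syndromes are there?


Each stabilizer generator gives a binary (+1 or -1) measurement outcome.
With 7 independent generators:
Total syndromes = 2^7
= 128

128


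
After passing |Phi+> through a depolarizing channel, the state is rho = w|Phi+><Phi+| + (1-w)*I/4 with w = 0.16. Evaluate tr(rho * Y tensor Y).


|Phi+> = (|00> + |11>)/sqrt(2)
For the pure Bell state, <Y_A Y_B> = -1 (Bell-state Pauli correlator).
The maximally-mixed part I/4 has tr(I/4 * P tensor P) = 0 for any traceless Pauli P.
So <Y_A Y_B>_rho = w * (-1) + (1 - w) * 0
= 0.16 * (-1)
= -0.1600

-0.1600


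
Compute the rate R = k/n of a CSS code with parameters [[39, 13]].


Code rate R = k/n
= 13/39
= 0.3333

0.3333


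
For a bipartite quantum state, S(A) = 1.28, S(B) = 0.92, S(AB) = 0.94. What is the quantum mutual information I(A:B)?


I(A:B) = S(A) + S(B) - S(AB)
= 1.28 + 0.92 - 0.94
= 1.2600

1.2600


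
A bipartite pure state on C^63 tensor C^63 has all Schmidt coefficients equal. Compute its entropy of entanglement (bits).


For a maximally entangled state in d x d:
S = log2(d) = log2(63)
= 5.9773

5.9773


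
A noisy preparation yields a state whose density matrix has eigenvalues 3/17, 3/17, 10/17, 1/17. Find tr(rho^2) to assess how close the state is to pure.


tr(rho^2) = sum of eigenvalues squared
= (3/17)^2 + (3/17)^2 + (10/17)^2 + (1/17)^2
= (9 + 9 + 100 + 1) / 289
= 119/289
= 0.4118

0.4118


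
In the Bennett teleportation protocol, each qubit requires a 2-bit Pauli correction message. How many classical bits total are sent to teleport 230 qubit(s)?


Quantum teleportation requires 2 classical bits per qubit teleported.
230 qubit(s) -> 2 * 230 = 460 classical bits

460


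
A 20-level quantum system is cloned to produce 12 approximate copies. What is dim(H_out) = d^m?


Output space = H^(tensor 12) where dim(H) = 20
dim = 20^12
= 400 (after 2 factors)
= 8000 (after 3 factors)
= 160000 (after 4 factors)
= 3200000 (after 5 factors)
= 64000000 (after 6 factors)
= 1280000000 (after 7 factors)
= 25600000000 (after 8 factors)
= 512000000000 (after 9 factors)
= 10240000000000 (after 10 factors)
= 204800000000000 (after 11 factors)
= 4096000000000000 (after 12 factors)
= 4096000000000000

4096000000000000


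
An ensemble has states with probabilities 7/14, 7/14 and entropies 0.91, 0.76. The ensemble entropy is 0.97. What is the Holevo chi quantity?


chi = S(rho) - sum_i p_i * S(rho_i)
Weighted entropy = 7/14 * 0.91 + 7/14 * 0.76
= 0.8350
chi = 0.97 - 0.8350
= 0.1350

0.1350


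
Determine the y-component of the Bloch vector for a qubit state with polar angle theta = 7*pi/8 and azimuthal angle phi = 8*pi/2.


theta = 2.7489, phi = 12.5664
r_y = sin(theta)*sin(phi) = 0.3827 * 0.0000
r_y = 0.0000

0.0000


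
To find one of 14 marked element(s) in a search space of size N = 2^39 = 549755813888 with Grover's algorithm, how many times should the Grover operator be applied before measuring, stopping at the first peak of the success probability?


After j Grover iterations the success probability is P(j) = sin^2((2j+1)*theta), where sin(theta) = sqrt(k/N).
N = 2^39 = 549755813888, k = 14
sin(theta) = sqrt(k/N) = 5.046370146e-06
theta = arcsin(sqrt(k/N)) = 5.046370146e-06 rad
P(j) reaches its first maximum when (2j+1)*theta is as close as possible to pi/2, i.e. j = round(pi/(4*theta) - 1/2).
pi/(4*theta) - 1/2 = 155635.7575
(For comparison, the common estimate pi/4 * sqrt(N/k) = 155636.2575; the exact maximiser is used here.)
Optimal iterations = 155636

155636


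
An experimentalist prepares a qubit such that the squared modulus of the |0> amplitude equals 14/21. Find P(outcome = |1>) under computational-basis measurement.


|alpha|^2 = 14/21 = 0.6667
|beta|^2 = 1 - 14/21 = 7/21 = 0.3333
P(|1>) = |beta|^2 = 0.3333

0.3333


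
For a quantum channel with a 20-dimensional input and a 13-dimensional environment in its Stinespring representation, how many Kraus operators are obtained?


Tracing out the environment in an orthonormal basis {|i>_E} gives Kraus operators K_i = <i|_E U |0>_E.
Number of Kraus operators = dim(H_env) = d_env
= 13

13


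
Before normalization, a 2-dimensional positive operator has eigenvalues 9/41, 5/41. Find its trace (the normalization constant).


tr(M) = sum of eigenvalues
= 9/41 + 5/41
= 14/41
= 0.3415

0.3415


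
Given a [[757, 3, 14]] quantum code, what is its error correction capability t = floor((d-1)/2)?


Code parameters: [[757, 3, 14]], distance d = 14.
Number of correctable errors = floor((d-1)/2)
= floor((14 - 1)/2)
= floor(13/2)
= 6

6


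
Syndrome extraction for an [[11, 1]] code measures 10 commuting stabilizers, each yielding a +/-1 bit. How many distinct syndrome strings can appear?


Each stabilizer generator gives a binary (+1 or -1) measurement outcome.
With 10 independent generators:
Total syndromes = 2^10
= 1024

1024


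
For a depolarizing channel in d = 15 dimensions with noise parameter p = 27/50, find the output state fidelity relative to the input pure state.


F = (1-p) + p/d
= (1 - 0.5400) + 0.5400/15
= 0.4600 + 0.0360
= 0.4960

0.4960


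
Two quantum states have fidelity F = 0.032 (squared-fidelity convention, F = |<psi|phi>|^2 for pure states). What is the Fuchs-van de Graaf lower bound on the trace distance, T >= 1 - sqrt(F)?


Fuchs-van de Graaf (squared-fidelity convention): 1 - sqrt(F) <= T <= sqrt(1 - F).
Lower bound: T >= 1 - sqrt(F)
sqrt(F) = sqrt(0.032) = 0.1789
T >= 1 - 0.1789
T >= 0.8211

0.8211


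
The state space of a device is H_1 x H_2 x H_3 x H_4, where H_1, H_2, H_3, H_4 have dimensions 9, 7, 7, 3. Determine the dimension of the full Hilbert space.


dim(H_1 x H_2 x H_3 x H_4) = 9 * 7 * 7 * 3
= 63 * 7 * 3
= 441 * 3
= 1323

1323


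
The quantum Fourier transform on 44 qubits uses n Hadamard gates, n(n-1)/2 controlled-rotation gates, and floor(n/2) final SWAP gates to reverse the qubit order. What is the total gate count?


Hadamard gates: 44
Controlled rotations: n*(n-1)/2 = 44*43/2 = 946
SWAP gates: floor(n/2) = floor(44/2) = 22
Total = 44 + 946 + 22
= 1012

1012


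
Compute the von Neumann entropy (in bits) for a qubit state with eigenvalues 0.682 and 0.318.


S = -p*log2(p) - (1-p)*log2(1-p)
p = 0.6820, 1-p = 0.3180
= -0.6820 * log2(0.6820) - 0.3180 * log2(0.3180)
= -(-0.3766) - (-0.5256)
= 0.9022

0.9022


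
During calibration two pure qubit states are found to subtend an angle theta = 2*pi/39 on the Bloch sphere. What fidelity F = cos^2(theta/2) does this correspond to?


For states separated by angle theta on Bloch sphere:
F = cos^2(theta/2)
theta = 2*pi/39 = 0.1611
theta/2 = 0.0806
cos(theta/2) = 0.9968
F = 0.9935

0.9935


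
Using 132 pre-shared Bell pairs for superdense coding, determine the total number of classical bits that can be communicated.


Superdense coding allows 2 classical bits per shared entangled pair.
132 pair(s) -> 2 * 132 = 264 classical bits

264


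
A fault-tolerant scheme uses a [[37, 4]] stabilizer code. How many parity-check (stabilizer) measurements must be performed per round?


For an [[n,k]] stabilizer code:
Number of stabilizer generators = n - k
= 37 - 4
= 33

33


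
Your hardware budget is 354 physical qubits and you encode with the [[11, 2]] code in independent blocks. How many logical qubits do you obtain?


Each code block uses 11 physical qubits for 2 logical qubit(s).
Number of complete blocks = floor(354 / 11) = 32
Logical qubits = 32 * 2
= 64

64


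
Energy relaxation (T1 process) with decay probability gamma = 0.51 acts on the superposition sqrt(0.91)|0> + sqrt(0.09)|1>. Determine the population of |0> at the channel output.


For amplitude damping with parameter gamma on state sqrt(a)|0> + sqrt(b)|1>:
alpha^2 = 0.91, beta^2 = 0.09
P(|0>) = alpha^2 + gamma * beta^2
= 0.91 + 0.51 * 0.09
= 0.91 + 0.0459
= 0.9559

0.9559


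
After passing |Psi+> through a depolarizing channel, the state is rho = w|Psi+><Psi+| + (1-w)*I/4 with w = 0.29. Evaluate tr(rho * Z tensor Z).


|Psi+> = (|01> + |10>)/sqrt(2)
For the pure Bell state, <Z_A Z_B> = -1 (Bell-state Pauli correlator).
The maximally-mixed part I/4 has tr(I/4 * P tensor P) = 0 for any traceless Pauli P.
So <Z_A Z_B>_rho = w * (-1) + (1 - w) * 0
= 0.29 * (-1)
= -0.2900

-0.2900


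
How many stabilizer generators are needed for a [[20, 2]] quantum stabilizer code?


For an [[n,k]] stabilizer code:
Number of stabilizer generators = n - k
= 20 - 2
= 18

18


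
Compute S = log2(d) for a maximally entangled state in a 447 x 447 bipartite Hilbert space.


For a maximally entangled state in d x d:
S = log2(d) = log2(447)
= 8.8041

8.8041


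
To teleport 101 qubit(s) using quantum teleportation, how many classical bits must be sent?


Quantum teleportation requires 2 classical bits per qubit teleported.
101 qubit(s) -> 2 * 101 = 202 classical bits

202


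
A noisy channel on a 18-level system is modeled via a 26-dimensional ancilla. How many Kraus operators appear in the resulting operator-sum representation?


Tracing out the environment in an orthonormal basis {|i>_E} gives Kraus operators K_i = <i|_E U |0>_E.
Number of Kraus operators = dim(H_env) = d_env
= 26

26


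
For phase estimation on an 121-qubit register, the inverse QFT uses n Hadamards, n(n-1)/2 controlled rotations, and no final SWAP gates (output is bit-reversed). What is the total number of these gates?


Hadamard gates: 121
Controlled rotations: n*(n-1)/2 = 121*120/2 = 7260
SWAP gates: 0 (omitted)
Total = 121 + 7260
= 7381

7381


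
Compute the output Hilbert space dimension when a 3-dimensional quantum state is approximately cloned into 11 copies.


Output space = H^(tensor 11) where dim(H) = 3
dim = 3^11
= 9 (after 2 factors)
= 27 (after 3 factors)
= 81 (after 4 factors)
= 243 (after 5 factors)
= 729 (after 6 factors)
= 2187 (after 7 factors)
= 6561 (after 8 factors)
= 19683 (after 9 factors)
= 59049 (after 10 factors)
= 177147 (after 11 factors)
= 177147

177147


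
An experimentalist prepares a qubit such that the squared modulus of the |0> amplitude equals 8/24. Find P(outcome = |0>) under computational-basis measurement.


|alpha|^2 = 8/24 = 0.3333
|beta|^2 = 1 - 8/24 = 16/24 = 0.6667
P(|0>) = |alpha|^2 = 0.3333

0.3333


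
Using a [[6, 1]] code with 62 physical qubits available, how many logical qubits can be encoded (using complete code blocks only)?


Each code block uses 6 physical qubits for 1 logical qubit(s).
Number of complete blocks = floor(62 / 6) = 10
Logical qubits = 10 * 1
= 10

10


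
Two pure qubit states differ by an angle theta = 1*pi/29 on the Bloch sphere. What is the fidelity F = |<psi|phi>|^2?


For states separated by angle theta on Bloch sphere:
F = cos^2(theta/2)
theta = 1*pi/29 = 0.1083
theta/2 = 0.0542
cos(theta/2) = 0.9985
F = 0.9971

0.9971


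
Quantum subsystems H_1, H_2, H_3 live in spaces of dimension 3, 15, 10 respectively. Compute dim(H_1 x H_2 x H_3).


dim(H_1 x H_2 x H_3) = 3 * 15 * 10
= 45 * 10
= 450

450


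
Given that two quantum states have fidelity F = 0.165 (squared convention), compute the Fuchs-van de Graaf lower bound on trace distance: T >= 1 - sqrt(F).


Fuchs-van de Graaf (squared-fidelity convention): 1 - sqrt(F) <= T <= sqrt(1 - F).
Lower bound: T >= 1 - sqrt(F)
sqrt(F) = sqrt(0.165) = 0.4062
T >= 1 - 0.4062
T >= 0.5938

0.5938


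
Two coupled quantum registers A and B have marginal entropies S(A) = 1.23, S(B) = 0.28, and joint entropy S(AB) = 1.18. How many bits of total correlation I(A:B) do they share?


I(A:B) = S(A) + S(B) - S(AB)
= 1.23 + 0.28 - 1.18
= 0.3300

0.3300


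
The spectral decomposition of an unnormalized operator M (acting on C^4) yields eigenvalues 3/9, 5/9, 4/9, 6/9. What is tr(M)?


tr(M) = sum of eigenvalues
= 3/9 + 5/9 + 4/9 + 6/9
= 18/9
= 2.0000

2.0000


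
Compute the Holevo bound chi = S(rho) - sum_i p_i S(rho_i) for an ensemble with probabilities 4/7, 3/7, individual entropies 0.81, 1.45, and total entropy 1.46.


chi = S(rho) - sum_i p_i * S(rho_i)
Weighted entropy = 4/7 * 0.81 + 3/7 * 1.45
= 1.0843
chi = 1.46 - 1.0843
= 0.3757

0.3757


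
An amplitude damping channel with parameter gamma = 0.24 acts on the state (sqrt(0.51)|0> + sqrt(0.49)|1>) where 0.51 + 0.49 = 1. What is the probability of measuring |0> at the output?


For amplitude damping with parameter gamma on state sqrt(a)|0> + sqrt(b)|1>:
alpha^2 = 0.51, beta^2 = 0.49
P(|0>) = alpha^2 + gamma * beta^2
= 0.51 + 0.24 * 0.49
= 0.51 + 0.1176
= 0.6276

0.6276


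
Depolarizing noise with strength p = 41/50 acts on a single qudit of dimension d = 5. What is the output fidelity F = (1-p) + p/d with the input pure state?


F = (1-p) + p/d
= (1 - 0.8200) + 0.8200/5
= 0.1800 + 0.1640
= 0.3440

0.3440


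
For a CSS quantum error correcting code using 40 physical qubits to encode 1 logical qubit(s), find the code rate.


Code rate R = k/n
= 1/40
= 0.0250

0.0250


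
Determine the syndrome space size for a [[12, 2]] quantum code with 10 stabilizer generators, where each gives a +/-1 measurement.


Each stabilizer generator gives a binary (+1 or -1) measurement outcome.
With 10 independent generators:
Total syndromes = 2^10
= 1024

1024


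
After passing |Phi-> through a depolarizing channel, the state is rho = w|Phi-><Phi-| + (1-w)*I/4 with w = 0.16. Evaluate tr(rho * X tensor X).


|Phi-> = (|00> - |11>)/sqrt(2)
For the pure Bell state, <X_A X_B> = -1 (Bell-state Pauli correlator).
The maximally-mixed part I/4 has tr(I/4 * P tensor P) = 0 for any traceless Pauli P.
So <X_A X_B>_rho = w * (-1) + (1 - w) * 0
= 0.16 * (-1)
= -0.1600

-0.1600


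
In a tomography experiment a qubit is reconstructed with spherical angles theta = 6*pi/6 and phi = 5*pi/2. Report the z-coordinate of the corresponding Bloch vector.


theta = 3.1416, phi = 7.8540
r_z = cos(theta) = -1.0000

-1.0000


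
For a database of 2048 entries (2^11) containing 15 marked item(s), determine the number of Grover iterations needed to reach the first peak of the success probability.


After j Grover iterations the success probability is P(j) = sin^2((2j+1)*theta), where sin(theta) = sqrt(k/N).
N = 2^11 = 2048, k = 15
sin(theta) = sqrt(k/N) = 0.08558164961
theta = arcsin(sqrt(k/N)) = 0.08568646523 rad
P(j) reaches its first maximum when (2j+1)*theta is as close as possible to pi/2, i.e. j = round(pi/(4*theta) - 1/2).
pi/(4*theta) - 1/2 = 8.6660
(For comparison, the common estimate pi/4 * sqrt(N/k) = 9.1772; the exact maximiser is used here.)
Optimal iterations = 9

9


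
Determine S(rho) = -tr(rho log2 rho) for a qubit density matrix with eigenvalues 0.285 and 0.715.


S = -p*log2(p) - (1-p)*log2(1-p)
p = 0.2850, 1-p = 0.7150
= -0.2850 * log2(0.2850) - 0.7150 * log2(0.7150)
= -(-0.5161) - (-0.3460)
= 0.8622

0.8622


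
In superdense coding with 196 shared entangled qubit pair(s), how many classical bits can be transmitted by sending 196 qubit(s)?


Superdense coding allows 2 classical bits per shared entangled pair.
196 pair(s) -> 2 * 196 = 392 classical bits

392


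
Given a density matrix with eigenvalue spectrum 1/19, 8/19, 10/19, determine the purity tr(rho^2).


tr(rho^2) = sum of eigenvalues squared
= (1/19)^2 + (8/19)^2 + (10/19)^2
= (1 + 64 + 100) / 361
= 165/361
= 0.4571

0.4571


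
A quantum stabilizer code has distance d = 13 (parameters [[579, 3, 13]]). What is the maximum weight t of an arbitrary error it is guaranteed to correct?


Code parameters: [[579, 3, 13]], distance d = 13.
Number of correctable errors = floor((d-1)/2)
= floor((13 - 1)/2)
= floor(12/2)
= 6

6


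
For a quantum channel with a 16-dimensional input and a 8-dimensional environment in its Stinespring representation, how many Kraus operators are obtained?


Tracing out the environment in an orthonormal basis {|i>_E} gives Kraus operators K_i = <i|_E U |0>_E.
Number of Kraus operators = dim(H_env) = d_env
= 8

8


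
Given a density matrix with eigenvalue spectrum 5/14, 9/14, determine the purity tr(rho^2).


tr(rho^2) = sum of eigenvalues squared
= (5/14)^2 + (9/14)^2
= (25 + 81) / 196
= 106/196
= 0.5408

0.5408


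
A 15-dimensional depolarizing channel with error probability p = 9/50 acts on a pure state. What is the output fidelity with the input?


F = (1-p) + p/d
= (1 - 0.1800) + 0.1800/15
= 0.8200 + 0.0120
= 0.8320

0.8320


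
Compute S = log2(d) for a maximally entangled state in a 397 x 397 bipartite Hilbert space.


For a maximally entangled state in d x d:
S = log2(d) = log2(397)
= 8.6330

8.6330


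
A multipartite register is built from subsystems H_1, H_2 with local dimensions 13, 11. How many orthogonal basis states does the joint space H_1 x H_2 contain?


dim(H_1 x H_2) = 13 * 11
= 143

143


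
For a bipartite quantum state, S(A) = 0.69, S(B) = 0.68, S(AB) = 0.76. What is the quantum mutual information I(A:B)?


I(A:B) = S(A) + S(B) - S(AB)
= 0.69 + 0.68 - 0.76
= 0.6100

0.6100


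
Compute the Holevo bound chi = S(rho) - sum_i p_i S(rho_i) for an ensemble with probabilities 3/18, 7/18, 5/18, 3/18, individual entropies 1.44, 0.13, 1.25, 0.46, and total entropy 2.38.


chi = S(rho) - sum_i p_i * S(rho_i)
Weighted entropy = 3/18 * 1.44 + 7/18 * 0.13 + 5/18 * 1.25 + 3/18 * 0.46
= 0.7144
chi = 2.38 - 0.7144
= 1.6656

1.6656


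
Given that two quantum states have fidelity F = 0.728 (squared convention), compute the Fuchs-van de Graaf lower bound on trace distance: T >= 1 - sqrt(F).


Fuchs-van de Graaf (squared-fidelity convention): 1 - sqrt(F) <= T <= sqrt(1 - F).
Lower bound: T >= 1 - sqrt(F)
sqrt(F) = sqrt(0.728) = 0.8532
T >= 1 - 0.8532
T >= 0.1468

0.1468


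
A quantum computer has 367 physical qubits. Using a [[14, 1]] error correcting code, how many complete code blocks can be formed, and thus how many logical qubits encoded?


Each code block uses 14 physical qubits for 1 logical qubit(s).
Number of complete blocks = floor(367 / 14) = 26
Logical qubits = 26 * 1
= 26

26


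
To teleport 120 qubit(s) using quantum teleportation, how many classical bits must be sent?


Quantum teleportation requires 2 classical bits per qubit teleported.
120 qubit(s) -> 2 * 120 = 240 classical bits

240


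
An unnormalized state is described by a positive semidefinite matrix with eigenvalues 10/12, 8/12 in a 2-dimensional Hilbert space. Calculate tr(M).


tr(M) = sum of eigenvalues
= 10/12 + 8/12
= 18/12
= 1.5000

1.5000


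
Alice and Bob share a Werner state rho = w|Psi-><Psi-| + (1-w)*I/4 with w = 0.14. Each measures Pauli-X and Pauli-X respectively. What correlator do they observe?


|Psi-> = (|01> - |10>)/sqrt(2)
For the pure Bell state, <X_A X_B> = -1 (Bell-state Pauli correlator).
The maximally-mixed part I/4 has tr(I/4 * P tensor P) = 0 for any traceless Pauli P.
So <X_A X_B>_rho = w * (-1) + (1 - w) * 0
= 0.14 * (-1)
= -0.1400

-0.1400


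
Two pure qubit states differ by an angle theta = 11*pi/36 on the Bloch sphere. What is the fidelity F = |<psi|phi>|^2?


For states separated by angle theta on Bloch sphere:
F = cos^2(theta/2)
theta = 11*pi/36 = 0.9599
theta/2 = 0.4800
cos(theta/2) = 0.8870
F = 0.7868

0.7868


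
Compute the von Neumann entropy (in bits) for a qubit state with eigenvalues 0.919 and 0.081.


S = -p*log2(p) - (1-p)*log2(1-p)
p = 0.9190, 1-p = 0.0810
= -0.9190 * log2(0.9190) - 0.0810 * log2(0.0810)
= -(-0.1120) - (-0.2937)
= 0.4057

0.4057


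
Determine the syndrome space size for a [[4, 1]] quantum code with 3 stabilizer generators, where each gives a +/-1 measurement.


Each stabilizer generator gives a binary (+1 or -1) measurement outcome.
With 3 independent generators:
Total syndromes = 2^3
= 8

8


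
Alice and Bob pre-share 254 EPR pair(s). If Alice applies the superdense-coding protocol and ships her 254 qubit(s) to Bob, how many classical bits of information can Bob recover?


Superdense coding allows 2 classical bits per shared entangled pair.
254 pair(s) -> 2 * 254 = 508 classical bits

508


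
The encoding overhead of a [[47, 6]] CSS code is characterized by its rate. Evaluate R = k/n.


Code rate R = k/n
= 6/47
= 0.1277

0.1277


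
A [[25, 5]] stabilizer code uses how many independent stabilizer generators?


For an [[n,k]] stabilizer code:
Number of stabilizer generators = n - k
= 25 - 5
= 20

20


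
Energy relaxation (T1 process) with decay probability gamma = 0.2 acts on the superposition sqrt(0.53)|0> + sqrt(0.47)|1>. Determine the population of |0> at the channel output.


For amplitude damping with parameter gamma on state sqrt(a)|0> + sqrt(b)|1>:
alpha^2 = 0.53, beta^2 = 0.47
P(|0>) = alpha^2 + gamma * beta^2
= 0.53 + 0.2 * 0.47
= 0.53 + 0.0940
= 0.6240

0.6240


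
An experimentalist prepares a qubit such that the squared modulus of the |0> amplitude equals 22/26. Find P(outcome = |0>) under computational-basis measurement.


|alpha|^2 = 22/26 = 0.8462
|beta|^2 = 1 - 22/26 = 4/26 = 0.1538
P(|0>) = |alpha|^2 = 0.8462

0.8462


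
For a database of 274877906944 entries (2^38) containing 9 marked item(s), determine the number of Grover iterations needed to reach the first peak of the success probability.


After j Grover iterations the success probability is P(j) = sin^2((2j+1)*theta), where sin(theta) = sqrt(k/N).
N = 2^38 = 274877906944, k = 9
sin(theta) = sqrt(k/N) = 5.722045898e-06
theta = arcsin(sqrt(k/N)) = 5.722045898e-06 rad
P(j) reaches its first maximum when (2j+1)*theta is as close as possible to pi/2, i.e. j = round(pi/(4*theta) - 1/2).
pi/(4*theta) - 1/2 = 137257.7774
(For comparison, the common estimate pi/4 * sqrt(N/k) = 137258.2774; the exact maximiser is used here.)
Optimal iterations = 137258

137258


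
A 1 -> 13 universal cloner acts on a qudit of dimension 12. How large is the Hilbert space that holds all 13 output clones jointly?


Output space = H^(tensor 13) where dim(H) = 12
dim = 12^13
= 144 (after 2 factors)
= 1728 (after 3 factors)
= 20736 (after 4 factors)
= 248832 (after 5 factors)
= 2985984 (after 6 factors)
= 35831808 (after 7 factors)
= 429981696 (after 8 factors)
= 5159780352 (after 9 factors)
= 61917364224 (after 10 factors)
= 743008370688 (after 11 factors)
= 8916100448256 (after 12 factors)
= 106993205379072 (after 13 factors)
= 106993205379072

106993205379072


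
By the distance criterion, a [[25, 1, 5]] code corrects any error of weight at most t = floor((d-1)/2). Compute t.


Code parameters: [[25, 1, 5]], distance d = 5.
Number of correctable errors = floor((d-1)/2)
= floor((5 - 1)/2)
= floor(4/2)
= 2

2


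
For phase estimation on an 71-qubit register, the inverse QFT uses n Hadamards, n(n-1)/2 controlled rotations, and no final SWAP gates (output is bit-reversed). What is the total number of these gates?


Hadamard gates: 71
Controlled rotations: n*(n-1)/2 = 71*70/2 = 2485
SWAP gates: 0 (omitted)
Total = 71 + 2485
= 2556

2556
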